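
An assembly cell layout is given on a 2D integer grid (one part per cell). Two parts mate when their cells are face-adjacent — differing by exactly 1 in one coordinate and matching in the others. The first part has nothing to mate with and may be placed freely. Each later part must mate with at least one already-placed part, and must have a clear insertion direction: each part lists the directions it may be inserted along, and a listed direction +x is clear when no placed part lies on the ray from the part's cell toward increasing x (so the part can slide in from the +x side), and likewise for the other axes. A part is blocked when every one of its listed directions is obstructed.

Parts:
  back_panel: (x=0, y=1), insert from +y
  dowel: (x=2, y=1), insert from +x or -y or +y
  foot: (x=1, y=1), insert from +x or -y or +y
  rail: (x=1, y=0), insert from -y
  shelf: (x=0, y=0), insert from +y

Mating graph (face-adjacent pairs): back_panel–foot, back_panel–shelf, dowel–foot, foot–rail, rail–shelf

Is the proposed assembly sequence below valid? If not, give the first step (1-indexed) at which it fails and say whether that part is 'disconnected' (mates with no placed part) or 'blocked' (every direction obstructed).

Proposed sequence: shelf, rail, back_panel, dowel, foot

Invalid at step 4 (disconnected)

1. shelf@(0, 0) [+y clear] — {shelf}
2. rail@(1, 0) [-y clear] — {rail, shelf}
3. back_panel@(0, 1) [+y clear] — {back_panel, rail, shelf}
4. dowel@(2, 1) — no placed neighbour ⇒ disconnected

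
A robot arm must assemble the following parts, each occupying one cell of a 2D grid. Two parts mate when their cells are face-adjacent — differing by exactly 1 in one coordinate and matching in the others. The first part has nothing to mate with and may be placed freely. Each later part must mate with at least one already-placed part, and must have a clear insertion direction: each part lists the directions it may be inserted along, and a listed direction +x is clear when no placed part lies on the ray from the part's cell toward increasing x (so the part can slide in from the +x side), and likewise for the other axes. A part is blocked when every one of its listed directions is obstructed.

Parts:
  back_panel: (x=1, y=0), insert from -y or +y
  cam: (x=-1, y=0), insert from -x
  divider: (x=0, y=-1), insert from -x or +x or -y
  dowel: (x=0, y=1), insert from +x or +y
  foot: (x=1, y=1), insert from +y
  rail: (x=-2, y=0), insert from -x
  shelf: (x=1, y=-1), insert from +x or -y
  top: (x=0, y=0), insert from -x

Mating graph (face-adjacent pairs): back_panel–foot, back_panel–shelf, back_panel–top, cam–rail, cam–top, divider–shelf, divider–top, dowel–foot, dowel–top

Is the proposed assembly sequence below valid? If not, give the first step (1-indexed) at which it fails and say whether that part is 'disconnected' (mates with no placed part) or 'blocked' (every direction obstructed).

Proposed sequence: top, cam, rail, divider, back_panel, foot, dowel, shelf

Valid

1. top@(0, 0) [-x clear] — {top}
2. cam@(-1, 0) [-x clear] — {cam, top}
3. rail@(-2, 0) [-x clear] — {cam, rail, top}
4. divider@(0, -1) [-x clear] — {cam, divider, rail, top}
5. back_panel@(1, 0) [-y clear] — {back_panel, cam, divider, rail, top}
6. foot@(1, 1) [+y clear] — {back_panel, cam, divider, foot, rail, top}
7. dowel@(0, 1) [+y clear] — {back_panel, cam, divider, dowel, foot, rail, top}
8. shelf@(1, -1) [+x clear] — {back_panel, cam, divider, dowel, foot, rail, shelf, top}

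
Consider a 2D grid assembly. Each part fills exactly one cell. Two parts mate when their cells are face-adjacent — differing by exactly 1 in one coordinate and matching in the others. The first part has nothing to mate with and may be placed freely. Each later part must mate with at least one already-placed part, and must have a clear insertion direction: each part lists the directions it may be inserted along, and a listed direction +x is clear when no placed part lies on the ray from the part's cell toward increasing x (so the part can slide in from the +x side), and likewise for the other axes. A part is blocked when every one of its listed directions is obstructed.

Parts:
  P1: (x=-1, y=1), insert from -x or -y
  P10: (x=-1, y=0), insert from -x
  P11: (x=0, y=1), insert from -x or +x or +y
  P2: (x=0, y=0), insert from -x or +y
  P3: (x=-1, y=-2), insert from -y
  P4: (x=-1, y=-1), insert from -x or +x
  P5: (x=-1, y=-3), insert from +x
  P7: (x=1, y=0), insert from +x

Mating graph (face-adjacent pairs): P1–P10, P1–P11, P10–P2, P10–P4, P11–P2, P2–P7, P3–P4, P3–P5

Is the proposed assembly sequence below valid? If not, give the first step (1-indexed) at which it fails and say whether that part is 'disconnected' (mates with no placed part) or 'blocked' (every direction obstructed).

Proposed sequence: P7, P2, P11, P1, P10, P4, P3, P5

1. P7@(1, 0) [+x clear] — {P7}
2. P2@(0, 0) [-x clear] — {P2, P7}
3. P11@(0, 1) [-x clear] — {P11, P2, P7}
4. P1@(-1, 1) [-x clear] — {P1, P11, P2, P7}
5. P10@(-1, 0) [-x clear] — {P1, P10, P11, P2, P7}
6. P4@(-1, -1) [-x clear] — {P1, P10, P11, P2, P4, P7}
7. P3@(-1, -2) [-y clear] — {P1, P10, P11, P2, P3, P4, P7}
8. P5@(-1, -3) [+x clear] — {P1, P10, P11, P2, P3, P4, P5, P7}

Valid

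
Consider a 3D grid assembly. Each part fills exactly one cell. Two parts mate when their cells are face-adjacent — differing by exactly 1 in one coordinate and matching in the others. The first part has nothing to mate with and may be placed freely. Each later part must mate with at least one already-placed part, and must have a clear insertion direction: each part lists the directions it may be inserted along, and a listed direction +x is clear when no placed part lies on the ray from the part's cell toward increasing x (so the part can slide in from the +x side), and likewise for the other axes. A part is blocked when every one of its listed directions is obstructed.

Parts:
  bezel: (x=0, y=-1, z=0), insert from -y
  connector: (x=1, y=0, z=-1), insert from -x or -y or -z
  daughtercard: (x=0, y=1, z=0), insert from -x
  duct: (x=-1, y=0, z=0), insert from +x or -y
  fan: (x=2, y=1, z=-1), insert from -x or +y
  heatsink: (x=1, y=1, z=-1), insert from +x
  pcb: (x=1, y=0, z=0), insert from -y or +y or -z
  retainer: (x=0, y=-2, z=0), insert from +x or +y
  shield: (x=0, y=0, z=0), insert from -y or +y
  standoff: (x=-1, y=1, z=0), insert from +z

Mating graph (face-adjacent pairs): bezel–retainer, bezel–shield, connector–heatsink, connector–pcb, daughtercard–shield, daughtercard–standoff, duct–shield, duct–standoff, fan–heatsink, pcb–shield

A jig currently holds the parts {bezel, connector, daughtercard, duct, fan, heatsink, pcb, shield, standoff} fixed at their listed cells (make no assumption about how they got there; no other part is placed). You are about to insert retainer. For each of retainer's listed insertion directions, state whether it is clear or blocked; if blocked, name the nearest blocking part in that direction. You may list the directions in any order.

+x: ray from retainer(0, -2, 0) has no placed part ⇒ clear
+y: nearest on ray is bezel@(0, -1, 0) ⇒ blocked

+x: clear; +y: blocked by bezel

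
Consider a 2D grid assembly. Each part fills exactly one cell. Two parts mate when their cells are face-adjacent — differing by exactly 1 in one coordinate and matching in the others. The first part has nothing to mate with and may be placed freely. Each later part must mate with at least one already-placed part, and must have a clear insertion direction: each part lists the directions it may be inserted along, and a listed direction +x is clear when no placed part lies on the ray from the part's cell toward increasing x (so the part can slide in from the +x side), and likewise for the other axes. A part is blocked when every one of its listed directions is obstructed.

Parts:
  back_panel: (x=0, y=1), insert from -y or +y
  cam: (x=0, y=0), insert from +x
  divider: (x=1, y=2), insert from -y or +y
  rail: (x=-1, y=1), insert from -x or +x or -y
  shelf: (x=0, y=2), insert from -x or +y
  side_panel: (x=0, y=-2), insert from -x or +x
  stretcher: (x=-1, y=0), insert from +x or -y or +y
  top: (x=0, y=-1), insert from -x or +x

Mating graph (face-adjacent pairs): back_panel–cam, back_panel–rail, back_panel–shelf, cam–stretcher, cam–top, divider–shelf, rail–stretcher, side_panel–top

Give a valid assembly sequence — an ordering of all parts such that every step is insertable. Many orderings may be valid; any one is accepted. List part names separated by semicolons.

stretcher; cam; top; side_panel; back_panel; shelf; divider; rail

1. stretcher@(-1, 0) [+x clear] — {stretcher}
2. cam@(0, 0) [+x clear] — {cam, stretcher}
3. top@(0, -1) [-x clear] — {cam, stretcher, top}
4. side_panel@(0, -2) [-x clear] — {cam, side_panel, stretcher, top}
5. back_panel@(0, 1) [+y clear] — {back_panel, cam, side_panel, stretcher, top}
6. shelf@(0, 2) [-x clear] — {back_panel, cam, shelf, side_panel, stretcher, top}
7. divider@(1, 2) [-y clear] — {back_panel, cam, divider, shelf, side_panel, stretcher, top}
8. rail@(-1, 1) [-x clear] — {back_panel, cam, divider, rail, shelf, side_panel, stretcher, top}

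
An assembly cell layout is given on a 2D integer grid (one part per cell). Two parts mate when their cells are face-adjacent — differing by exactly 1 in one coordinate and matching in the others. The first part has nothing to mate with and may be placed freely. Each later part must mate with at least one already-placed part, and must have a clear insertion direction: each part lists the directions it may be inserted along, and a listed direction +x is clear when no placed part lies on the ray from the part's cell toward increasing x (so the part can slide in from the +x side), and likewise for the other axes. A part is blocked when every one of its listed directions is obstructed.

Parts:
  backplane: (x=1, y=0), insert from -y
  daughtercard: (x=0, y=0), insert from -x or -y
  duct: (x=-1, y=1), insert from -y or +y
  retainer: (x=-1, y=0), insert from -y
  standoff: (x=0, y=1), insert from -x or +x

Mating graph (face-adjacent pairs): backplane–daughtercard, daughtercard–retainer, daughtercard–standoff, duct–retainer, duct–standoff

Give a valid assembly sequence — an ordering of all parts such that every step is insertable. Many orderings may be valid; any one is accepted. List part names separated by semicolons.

retainer; duct; standoff; daughtercard; backplane

1. retainer@(-1, 0) [-y clear] — {retainer}
2. duct@(-1, 1) [+y clear] — {duct, retainer}
3. standoff@(0, 1) [+x clear] — {duct, retainer, standoff}
4. daughtercard@(0, 0) [-y clear] — {daughtercard, duct, retainer, standoff}
5. backplane@(1, 0) [-y clear] — {backplane, daughtercard, duct, retainer, standoff}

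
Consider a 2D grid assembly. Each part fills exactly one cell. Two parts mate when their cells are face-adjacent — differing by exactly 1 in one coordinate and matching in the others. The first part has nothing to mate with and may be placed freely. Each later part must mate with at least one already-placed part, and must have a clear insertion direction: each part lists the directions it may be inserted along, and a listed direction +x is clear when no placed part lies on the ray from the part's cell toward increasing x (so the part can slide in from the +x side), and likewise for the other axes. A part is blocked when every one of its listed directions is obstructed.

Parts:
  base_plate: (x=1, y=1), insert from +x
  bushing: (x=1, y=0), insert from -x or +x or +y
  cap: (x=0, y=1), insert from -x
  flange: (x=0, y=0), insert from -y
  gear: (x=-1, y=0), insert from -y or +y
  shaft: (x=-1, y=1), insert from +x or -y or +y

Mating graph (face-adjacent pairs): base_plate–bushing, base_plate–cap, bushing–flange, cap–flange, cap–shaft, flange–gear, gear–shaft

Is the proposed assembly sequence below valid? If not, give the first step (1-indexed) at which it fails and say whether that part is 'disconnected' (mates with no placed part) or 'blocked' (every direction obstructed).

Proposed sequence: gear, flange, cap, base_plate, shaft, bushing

Valid

1. gear@(-1, 0) [-y clear] — {gear}
2. flange@(0, 0) [-y clear] — {flange, gear}
3. cap@(0, 1) [-x clear] — {cap, flange, gear}
4. base_plate@(1, 1) [+x clear] — {base_plate, cap, flange, gear}
5. shaft@(-1, 1) [+y clear] — {base_plate, cap, flange, gear, shaft}
6. bushing@(1, 0) [+x clear] — {base_plate, bushing, cap, flange, gear, shaft}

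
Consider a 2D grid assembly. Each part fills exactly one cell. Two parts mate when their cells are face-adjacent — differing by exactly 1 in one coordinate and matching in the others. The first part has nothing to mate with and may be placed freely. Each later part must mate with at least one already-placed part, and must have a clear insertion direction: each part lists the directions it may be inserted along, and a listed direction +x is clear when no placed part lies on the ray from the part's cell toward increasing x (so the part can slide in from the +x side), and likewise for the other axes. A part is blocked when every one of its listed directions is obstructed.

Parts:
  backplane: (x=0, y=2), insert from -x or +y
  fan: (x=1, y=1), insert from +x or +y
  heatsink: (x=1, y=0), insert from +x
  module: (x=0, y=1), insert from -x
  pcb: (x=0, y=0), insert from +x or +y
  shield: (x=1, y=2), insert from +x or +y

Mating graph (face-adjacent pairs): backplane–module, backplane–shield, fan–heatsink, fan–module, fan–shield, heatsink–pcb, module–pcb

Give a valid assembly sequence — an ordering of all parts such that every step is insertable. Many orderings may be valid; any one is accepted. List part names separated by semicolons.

heatsink; pcb; module; backplane; fan; shield

1. heatsink@(1, 0) [+x clear] — {heatsink}
2. pcb@(0, 0) [+y clear] — {heatsink, pcb}
3. module@(0, 1) [-x clear] — {heatsink, module, pcb}
4. backplane@(0, 2) [-x clear] — {backplane, heatsink, module, pcb}
5. fan@(1, 1) [+x clear] — {backplane, fan, heatsink, module, pcb}
6. shield@(1, 2) [+x clear] — {backplane, fan, heatsink, module, pcb, shield}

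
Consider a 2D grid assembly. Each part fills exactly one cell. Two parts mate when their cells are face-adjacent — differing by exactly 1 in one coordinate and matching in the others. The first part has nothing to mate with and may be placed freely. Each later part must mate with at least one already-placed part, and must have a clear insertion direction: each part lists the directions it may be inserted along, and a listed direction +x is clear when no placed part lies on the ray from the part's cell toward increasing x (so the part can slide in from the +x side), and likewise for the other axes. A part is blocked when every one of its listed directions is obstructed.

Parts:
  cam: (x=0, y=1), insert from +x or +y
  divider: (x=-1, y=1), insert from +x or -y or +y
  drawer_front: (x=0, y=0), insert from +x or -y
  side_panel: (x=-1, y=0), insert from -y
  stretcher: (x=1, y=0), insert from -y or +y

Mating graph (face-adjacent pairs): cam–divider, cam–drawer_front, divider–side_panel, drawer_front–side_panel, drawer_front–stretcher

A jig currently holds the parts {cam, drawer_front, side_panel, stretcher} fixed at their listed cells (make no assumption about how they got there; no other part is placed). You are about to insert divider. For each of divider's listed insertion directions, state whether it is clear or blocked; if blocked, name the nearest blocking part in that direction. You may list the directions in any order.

+x: nearest on ray is cam@(0, 1) ⇒ blocked
-y: nearest on ray is side_panel@(-1, 0) ⇒ blocked
+y: ray from divider(-1, 1) has no placed part ⇒ clear

+x: blocked by cam; +y: clear; -y: blocked by side_panel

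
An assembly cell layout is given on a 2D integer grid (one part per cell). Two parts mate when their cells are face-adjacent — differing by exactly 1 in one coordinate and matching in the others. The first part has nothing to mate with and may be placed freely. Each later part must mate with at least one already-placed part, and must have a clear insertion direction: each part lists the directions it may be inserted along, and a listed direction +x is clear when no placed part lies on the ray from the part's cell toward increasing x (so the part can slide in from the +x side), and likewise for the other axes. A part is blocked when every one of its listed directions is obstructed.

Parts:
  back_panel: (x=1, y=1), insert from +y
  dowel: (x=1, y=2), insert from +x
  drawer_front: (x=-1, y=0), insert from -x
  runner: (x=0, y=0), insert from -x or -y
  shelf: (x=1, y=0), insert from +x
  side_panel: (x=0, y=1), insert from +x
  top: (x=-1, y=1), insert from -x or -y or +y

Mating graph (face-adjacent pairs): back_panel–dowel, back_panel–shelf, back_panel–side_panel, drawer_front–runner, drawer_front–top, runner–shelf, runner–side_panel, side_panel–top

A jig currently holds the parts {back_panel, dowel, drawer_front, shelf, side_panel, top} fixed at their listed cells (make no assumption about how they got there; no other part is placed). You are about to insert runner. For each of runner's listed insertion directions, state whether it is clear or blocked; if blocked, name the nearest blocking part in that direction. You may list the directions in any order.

-x: nearest on ray is drawer_front@(-1, 0) ⇒ blocked
-y: ray from runner(0, 0) has no placed part ⇒ clear

-x: blocked by drawer_front; -y: clear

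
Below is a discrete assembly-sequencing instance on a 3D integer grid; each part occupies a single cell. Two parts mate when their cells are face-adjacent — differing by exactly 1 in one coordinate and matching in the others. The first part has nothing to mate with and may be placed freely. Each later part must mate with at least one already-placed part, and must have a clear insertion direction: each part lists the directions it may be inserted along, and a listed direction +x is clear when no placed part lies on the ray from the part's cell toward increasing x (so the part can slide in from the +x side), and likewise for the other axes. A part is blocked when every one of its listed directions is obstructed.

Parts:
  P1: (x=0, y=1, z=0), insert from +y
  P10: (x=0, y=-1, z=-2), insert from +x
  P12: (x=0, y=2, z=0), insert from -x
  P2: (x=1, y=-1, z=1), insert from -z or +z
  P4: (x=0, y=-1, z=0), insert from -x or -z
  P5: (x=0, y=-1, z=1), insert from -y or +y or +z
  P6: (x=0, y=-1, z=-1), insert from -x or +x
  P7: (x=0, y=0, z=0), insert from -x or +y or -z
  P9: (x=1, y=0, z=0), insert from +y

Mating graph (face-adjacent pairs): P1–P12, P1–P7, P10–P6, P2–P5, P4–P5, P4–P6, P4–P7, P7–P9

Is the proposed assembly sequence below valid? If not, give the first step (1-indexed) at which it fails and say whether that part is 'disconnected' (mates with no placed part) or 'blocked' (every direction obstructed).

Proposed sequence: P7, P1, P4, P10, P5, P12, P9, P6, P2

Invalid at step 4 (disconnected)

1. P7@(0, 0, 0) [-x clear] — {P7}
2. P1@(0, 1, 0) [+y clear] — {P1, P7}
3. P4@(0, -1, 0) [-x clear] — {P1, P4, P7}
4. P10@(0, -1, -2) — no placed neighbour ⇒ disconnected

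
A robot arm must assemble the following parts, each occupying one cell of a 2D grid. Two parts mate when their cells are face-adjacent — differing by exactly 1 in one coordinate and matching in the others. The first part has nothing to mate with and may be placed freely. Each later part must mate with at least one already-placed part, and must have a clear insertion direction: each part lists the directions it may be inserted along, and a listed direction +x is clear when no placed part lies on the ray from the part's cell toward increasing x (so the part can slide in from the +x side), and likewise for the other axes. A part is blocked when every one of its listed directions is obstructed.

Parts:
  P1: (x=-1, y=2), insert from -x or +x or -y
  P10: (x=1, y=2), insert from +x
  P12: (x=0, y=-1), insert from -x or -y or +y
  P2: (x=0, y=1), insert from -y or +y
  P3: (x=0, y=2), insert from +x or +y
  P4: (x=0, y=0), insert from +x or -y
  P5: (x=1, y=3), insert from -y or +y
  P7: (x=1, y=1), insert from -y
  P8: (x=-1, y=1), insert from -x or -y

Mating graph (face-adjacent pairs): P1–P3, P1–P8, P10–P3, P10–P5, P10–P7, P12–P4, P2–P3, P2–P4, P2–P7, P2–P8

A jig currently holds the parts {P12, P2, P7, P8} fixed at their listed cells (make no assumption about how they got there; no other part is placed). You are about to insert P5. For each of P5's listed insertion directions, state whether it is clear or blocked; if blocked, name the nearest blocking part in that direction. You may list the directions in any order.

-y: nearest on ray is P7@(1, 1) ⇒ blocked
+y: ray from P5(1, 3) has no placed part ⇒ clear

+y: clear; -y: blocked by P7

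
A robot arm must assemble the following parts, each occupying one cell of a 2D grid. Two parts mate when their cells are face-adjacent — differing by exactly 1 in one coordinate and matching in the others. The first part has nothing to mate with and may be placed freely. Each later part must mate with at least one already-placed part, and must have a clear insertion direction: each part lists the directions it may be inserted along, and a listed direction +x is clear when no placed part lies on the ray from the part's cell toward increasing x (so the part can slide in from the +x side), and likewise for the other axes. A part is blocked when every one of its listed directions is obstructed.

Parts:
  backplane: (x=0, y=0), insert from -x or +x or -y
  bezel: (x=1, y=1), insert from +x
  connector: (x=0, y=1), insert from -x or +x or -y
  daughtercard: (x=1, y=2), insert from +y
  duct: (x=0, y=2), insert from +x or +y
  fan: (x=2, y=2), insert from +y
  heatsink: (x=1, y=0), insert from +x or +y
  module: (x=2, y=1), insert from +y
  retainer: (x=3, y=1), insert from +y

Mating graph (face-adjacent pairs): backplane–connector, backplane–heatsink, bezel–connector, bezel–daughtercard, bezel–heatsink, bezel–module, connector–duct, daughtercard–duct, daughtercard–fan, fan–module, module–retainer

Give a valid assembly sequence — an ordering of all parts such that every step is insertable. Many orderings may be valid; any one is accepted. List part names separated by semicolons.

daughtercard; bezel; connector; module; fan; heatsink; backplane; duct; retainer

1. daughtercard@(1, 2) [+y clear] — {daughtercard}
2. bezel@(1, 1) [+x clear] — {bezel, daughtercard}
3. connector@(0, 1) [-x clear] — {bezel, connector, daughtercard}
4. module@(2, 1) [+y clear] — {bezel, connector, daughtercard, module}
5. fan@(2, 2) [+y clear] — {bezel, connector, daughtercard, fan, module}
6. heatsink@(1, 0) [+x clear] — {bezel, connector, daughtercard, fan, heatsink, module}
7. backplane@(0, 0) [-x clear] — {backplane, bezel, connector, daughtercard, fan, heatsink, module}
8. duct@(0, 2) [+y clear] — {backplane, bezel, connector, daughtercard, duct, fan, heatsink, module}
9. retainer@(3, 1) [+y clear] — {backplane, bezel, connector, daughtercard, duct, fan, heatsink, module, retainer}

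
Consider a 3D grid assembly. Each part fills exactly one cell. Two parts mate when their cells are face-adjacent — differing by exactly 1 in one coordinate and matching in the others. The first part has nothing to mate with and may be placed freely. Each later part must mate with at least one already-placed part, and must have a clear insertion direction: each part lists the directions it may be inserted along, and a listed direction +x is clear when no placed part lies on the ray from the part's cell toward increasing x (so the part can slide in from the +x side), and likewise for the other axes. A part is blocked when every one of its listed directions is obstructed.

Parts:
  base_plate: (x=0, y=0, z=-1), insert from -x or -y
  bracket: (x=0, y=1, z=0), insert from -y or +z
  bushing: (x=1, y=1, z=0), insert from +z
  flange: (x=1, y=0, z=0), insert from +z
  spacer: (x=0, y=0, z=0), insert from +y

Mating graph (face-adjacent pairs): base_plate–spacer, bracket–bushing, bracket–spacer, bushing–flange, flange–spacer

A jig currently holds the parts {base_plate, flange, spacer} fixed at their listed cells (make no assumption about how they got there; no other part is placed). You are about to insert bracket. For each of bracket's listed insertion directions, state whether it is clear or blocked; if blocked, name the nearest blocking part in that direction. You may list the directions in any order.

-y: nearest on ray is spacer@(0, 0, 0) ⇒ blocked
+z: ray from bracket(0, 1, 0) has no placed part ⇒ clear

+z: clear; -y: blocked by spacer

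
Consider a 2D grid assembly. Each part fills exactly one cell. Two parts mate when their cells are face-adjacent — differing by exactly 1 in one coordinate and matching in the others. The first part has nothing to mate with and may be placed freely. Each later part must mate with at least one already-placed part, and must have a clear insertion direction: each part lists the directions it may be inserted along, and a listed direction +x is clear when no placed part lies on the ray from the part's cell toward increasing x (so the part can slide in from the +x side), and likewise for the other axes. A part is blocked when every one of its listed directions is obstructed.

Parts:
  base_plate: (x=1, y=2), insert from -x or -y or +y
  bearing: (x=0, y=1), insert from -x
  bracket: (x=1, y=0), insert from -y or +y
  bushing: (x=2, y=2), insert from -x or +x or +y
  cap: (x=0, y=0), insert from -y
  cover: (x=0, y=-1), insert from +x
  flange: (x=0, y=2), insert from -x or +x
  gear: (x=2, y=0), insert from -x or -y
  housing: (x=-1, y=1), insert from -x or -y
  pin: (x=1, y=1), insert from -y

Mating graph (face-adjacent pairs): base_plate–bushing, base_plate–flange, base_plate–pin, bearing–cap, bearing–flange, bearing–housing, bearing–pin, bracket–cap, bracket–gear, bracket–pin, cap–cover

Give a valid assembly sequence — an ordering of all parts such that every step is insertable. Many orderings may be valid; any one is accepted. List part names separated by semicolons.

1. base_plate@(1, 2) [-x clear] — {base_plate}
2. pin@(1, 1) [-y clear] — {base_plate, pin}
3. bracket@(1, 0) [-y clear] — {base_plate, bracket, pin}
4. flange@(0, 2) [-x clear] — {base_plate, bracket, flange, pin}
5. cap@(0, 0) [-y clear] — {base_plate, bracket, cap, flange, pin}
6. cover@(0, -1) [+x clear] — {base_plate, bracket, cap, cover, flange, pin}
7. gear@(2, 0) [-y clear] — {base_plate, bracket, cap, cover, flange, gear, pin}
8. bushing@(2, 2) [+x clear] — {base_plate, bracket, bushing, cap, cover, flange, gear, pin}
9. bearing@(0, 1) [-x clear] — {base_plate, bearing, bracket, bushing, cap, cover, flange, gear, pin}
10. housing@(-1, 1) [-x clear] — {base_plate, bearing, bracket, bushing, cap, cover, flange, gear, housing, pin}

base_plate; pin; bracket; flange; cap; cover; gear; bushing; bearing; housing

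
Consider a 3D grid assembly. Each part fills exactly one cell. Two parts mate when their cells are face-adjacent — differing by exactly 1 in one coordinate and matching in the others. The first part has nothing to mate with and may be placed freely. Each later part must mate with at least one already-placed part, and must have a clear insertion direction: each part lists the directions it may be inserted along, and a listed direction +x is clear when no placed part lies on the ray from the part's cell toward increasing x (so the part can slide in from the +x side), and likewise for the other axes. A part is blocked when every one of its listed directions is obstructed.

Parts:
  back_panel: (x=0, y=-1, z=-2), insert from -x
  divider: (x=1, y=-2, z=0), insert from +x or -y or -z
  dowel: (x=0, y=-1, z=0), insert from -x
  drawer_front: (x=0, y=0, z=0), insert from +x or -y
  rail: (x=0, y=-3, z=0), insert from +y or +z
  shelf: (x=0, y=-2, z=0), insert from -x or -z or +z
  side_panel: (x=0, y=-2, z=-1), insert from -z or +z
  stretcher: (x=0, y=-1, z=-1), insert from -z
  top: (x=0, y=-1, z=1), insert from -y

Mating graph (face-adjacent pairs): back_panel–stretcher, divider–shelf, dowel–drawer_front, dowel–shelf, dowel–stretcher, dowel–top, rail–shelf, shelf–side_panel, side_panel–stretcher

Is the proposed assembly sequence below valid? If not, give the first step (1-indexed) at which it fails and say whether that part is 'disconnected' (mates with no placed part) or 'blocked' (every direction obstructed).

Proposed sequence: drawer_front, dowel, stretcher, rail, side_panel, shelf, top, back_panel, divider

1. drawer_front@(0, 0, 0) [+x clear] — {drawer_front}
2. dowel@(0, -1, 0) [-x clear] — {dowel, drawer_front}
3. stretcher@(0, -1, -1) [-z clear] — {dowel, drawer_front, stretcher}
4. rail@(0, -3, 0) — no placed neighbour ⇒ disconnected

Invalid at step 4 (disconnected)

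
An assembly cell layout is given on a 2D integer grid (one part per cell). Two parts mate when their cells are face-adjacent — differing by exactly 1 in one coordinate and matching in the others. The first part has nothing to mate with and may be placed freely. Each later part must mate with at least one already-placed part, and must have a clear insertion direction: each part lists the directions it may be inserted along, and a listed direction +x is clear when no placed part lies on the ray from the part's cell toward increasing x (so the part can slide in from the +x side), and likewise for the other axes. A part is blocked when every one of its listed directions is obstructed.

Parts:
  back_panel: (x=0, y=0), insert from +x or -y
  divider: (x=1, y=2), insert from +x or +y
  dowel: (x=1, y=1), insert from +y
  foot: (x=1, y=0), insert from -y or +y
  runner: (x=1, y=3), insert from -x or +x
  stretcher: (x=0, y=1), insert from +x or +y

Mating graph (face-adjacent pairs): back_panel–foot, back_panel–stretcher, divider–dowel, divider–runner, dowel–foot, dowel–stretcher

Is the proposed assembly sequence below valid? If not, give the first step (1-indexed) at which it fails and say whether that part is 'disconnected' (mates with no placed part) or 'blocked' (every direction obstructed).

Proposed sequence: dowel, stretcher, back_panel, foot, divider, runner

Valid

1. dowel@(1, 1) [+y clear] — {dowel}
2. stretcher@(0, 1) [+y clear] — {dowel, stretcher}
3. back_panel@(0, 0) [+x clear] — {back_panel, dowel, stretcher}
4. foot@(1, 0) [-y clear] — {back_panel, dowel, foot, stretcher}
5. divider@(1, 2) [+x clear] — {back_panel, divider, dowel, foot, stretcher}
6. runner@(1, 3) [-x clear] — {back_panel, divider, dowel, foot, runner, stretcher}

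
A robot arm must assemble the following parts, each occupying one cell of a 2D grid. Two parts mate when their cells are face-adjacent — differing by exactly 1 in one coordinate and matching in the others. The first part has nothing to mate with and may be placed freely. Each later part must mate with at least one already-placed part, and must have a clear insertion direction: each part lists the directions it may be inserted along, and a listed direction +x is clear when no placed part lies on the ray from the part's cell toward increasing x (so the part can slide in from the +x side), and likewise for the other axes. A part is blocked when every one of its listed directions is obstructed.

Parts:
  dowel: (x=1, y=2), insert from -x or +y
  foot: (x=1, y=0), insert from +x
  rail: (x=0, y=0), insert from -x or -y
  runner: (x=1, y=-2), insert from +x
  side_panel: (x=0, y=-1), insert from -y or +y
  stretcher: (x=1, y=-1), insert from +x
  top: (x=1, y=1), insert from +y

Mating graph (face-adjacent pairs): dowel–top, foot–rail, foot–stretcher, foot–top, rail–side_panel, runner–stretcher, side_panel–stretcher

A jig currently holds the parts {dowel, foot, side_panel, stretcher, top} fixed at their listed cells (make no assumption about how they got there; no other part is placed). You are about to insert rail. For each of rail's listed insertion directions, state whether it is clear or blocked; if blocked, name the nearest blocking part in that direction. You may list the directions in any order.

-x: clear; -y: blocked by side_panel

-x: ray from rail(0, 0) has no placed part ⇒ clear
-y: nearest on ray is side_panel@(0, -1) ⇒ blocked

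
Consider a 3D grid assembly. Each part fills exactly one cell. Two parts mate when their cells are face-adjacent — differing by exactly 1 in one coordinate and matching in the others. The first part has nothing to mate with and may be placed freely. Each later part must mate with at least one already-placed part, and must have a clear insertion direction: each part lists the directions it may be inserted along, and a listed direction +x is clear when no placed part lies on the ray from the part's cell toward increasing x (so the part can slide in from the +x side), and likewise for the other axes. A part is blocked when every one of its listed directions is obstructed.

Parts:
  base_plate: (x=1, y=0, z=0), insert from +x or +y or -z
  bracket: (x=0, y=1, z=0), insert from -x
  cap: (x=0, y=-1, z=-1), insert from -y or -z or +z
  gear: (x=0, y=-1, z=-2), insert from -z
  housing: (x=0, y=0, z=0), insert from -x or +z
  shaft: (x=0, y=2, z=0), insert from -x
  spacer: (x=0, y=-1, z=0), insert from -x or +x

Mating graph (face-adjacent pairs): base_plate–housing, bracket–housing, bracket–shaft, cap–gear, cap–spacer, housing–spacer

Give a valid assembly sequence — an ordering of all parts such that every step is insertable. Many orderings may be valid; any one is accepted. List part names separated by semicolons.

shaft; bracket; housing; base_plate; spacer; cap; gear

1. shaft@(0, 2, 0) [-x clear] — {shaft}
2. bracket@(0, 1, 0) [-x clear] — {bracket, shaft}
3. housing@(0, 0, 0) [-x clear] — {bracket, housing, shaft}
4. base_plate@(1, 0, 0) [+x clear] — {base_plate, bracket, housing, shaft}
5. spacer@(0, -1, 0) [-x clear] — {base_plate, bracket, housing, shaft, spacer}
6. cap@(0, -1, -1) [-y clear] — {base_plate, bracket, cap, housing, shaft, spacer}
7. gear@(0, -1, -2) [-z clear] — {base_plate, bracket, cap, gear, housing, shaft, spacer}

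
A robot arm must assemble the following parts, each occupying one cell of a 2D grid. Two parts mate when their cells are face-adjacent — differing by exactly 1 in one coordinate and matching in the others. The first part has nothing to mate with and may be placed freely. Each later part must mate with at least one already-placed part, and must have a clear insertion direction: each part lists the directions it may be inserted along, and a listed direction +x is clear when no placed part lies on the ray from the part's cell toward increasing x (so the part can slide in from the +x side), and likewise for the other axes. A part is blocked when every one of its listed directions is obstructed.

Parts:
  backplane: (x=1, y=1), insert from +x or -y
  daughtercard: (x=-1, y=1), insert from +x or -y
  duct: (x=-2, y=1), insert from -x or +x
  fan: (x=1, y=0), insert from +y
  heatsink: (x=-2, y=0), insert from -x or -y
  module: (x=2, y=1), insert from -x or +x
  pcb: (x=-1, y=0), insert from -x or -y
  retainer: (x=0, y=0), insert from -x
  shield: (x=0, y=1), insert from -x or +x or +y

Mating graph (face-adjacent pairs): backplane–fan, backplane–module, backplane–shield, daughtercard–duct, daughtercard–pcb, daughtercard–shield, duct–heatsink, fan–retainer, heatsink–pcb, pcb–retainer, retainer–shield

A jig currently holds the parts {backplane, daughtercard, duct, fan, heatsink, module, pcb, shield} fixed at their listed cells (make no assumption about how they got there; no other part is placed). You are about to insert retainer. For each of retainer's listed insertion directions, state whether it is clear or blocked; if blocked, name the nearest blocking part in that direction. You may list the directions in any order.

-x: nearest on ray is pcb@(-1, 0) ⇒ blocked

-x: blocked by pcb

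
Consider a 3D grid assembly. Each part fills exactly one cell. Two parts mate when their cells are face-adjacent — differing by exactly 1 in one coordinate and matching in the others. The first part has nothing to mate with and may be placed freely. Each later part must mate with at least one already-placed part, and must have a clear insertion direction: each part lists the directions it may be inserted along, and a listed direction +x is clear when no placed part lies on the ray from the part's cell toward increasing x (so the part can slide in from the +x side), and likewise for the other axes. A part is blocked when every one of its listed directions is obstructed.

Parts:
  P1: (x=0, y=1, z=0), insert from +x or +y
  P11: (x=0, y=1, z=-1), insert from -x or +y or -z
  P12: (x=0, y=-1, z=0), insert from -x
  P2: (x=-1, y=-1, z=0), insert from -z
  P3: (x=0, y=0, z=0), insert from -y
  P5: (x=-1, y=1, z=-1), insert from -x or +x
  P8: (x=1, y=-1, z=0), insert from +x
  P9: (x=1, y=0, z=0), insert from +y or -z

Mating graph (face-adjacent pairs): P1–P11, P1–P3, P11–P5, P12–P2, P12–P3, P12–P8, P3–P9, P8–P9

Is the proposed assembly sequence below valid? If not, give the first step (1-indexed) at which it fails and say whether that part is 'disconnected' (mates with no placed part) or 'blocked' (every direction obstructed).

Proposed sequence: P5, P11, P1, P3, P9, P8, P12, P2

Valid

1. P5@(-1, 1, -1) [-x clear] — {P5}
2. P11@(0, 1, -1) [+y clear] — {P11, P5}
3. P1@(0, 1, 0) [+x clear] — {P1, P11, P5}
4. P3@(0, 0, 0) [-y clear] — {P1, P11, P3, P5}
5. P9@(1, 0, 0) [+y clear] — {P1, P11, P3, P5, P9}
6. P8@(1, -1, 0) [+x clear] — {P1, P11, P3, P5, P8, P9}
7. P12@(0, -1, 0) [-x clear] — {P1, P11, P12, P3, P5, P8, P9}
8. P2@(-1, -1, 0) [-z clear] — {P1, P11, P12, P2, P3, P5, P8, P9}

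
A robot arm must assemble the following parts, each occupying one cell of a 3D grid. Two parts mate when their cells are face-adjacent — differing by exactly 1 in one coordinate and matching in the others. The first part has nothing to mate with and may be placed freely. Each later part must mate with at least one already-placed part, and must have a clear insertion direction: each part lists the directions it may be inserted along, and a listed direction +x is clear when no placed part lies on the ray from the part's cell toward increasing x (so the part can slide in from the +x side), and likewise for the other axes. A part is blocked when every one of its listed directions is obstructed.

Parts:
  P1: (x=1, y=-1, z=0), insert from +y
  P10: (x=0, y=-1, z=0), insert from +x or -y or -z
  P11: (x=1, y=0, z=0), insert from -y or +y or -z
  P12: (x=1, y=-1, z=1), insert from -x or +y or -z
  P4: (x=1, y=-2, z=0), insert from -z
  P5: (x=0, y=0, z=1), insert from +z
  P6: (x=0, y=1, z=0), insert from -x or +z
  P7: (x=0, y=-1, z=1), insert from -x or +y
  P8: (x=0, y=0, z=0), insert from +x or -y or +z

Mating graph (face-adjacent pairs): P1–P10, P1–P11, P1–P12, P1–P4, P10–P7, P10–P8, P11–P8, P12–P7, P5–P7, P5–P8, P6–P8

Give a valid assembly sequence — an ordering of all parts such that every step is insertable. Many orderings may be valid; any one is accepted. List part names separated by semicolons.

1. P4@(1, -2, 0) [-z clear] — {P4}
2. P1@(1, -1, 0) [+y clear] — {P1, P4}
3. P10@(0, -1, 0) [-y clear] — {P1, P10, P4}
4. P7@(0, -1, 1) [-x clear] — {P1, P10, P4, P7}
5. P11@(1, 0, 0) [+y clear] — {P1, P10, P11, P4, P7}
6. P12@(1, -1, 1) [+y clear] — {P1, P10, P11, P12, P4, P7}
7. P8@(0, 0, 0) [+z clear] — {P1, P10, P11, P12, P4, P7, P8}
8. P6@(0, 1, 0) [-x clear] — {P1, P10, P11, P12, P4, P6, P7, P8}
9. P5@(0, 0, 1) [+z clear] — {P1, P10, P11, P12, P4, P5, P6, P7, P8}

P4; P1; P10; P7; P11; P12; P8; P6; P5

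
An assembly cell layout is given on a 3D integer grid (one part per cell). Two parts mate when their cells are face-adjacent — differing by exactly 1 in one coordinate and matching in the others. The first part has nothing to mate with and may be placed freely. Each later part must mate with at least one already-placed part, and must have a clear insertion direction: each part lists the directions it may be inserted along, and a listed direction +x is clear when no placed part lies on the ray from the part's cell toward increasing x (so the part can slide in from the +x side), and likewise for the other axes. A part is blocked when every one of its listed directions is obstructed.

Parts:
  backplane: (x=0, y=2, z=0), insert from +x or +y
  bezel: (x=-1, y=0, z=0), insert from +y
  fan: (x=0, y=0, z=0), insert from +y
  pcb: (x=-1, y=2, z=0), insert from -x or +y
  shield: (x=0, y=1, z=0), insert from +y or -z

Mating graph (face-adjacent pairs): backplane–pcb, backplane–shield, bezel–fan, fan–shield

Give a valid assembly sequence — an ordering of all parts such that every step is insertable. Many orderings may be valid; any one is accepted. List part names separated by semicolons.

1. fan@(0, 0, 0) [+y clear] — {fan}
2. bezel@(-1, 0, 0) [+y clear] — {bezel, fan}
3. shield@(0, 1, 0) [+y clear] — {bezel, fan, shield}
4. backplane@(0, 2, 0) [+x clear] — {backplane, bezel, fan, shield}
5. pcb@(-1, 2, 0) [-x clear] — {backplane, bezel, fan, pcb, shield}

fan; bezel; shield; backplane; pcb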